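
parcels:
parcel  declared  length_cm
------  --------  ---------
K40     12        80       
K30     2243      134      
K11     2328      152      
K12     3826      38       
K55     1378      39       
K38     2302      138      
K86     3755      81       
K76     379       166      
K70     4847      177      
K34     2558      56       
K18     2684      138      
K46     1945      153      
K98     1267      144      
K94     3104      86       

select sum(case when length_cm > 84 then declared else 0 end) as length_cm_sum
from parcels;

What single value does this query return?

21099

parcel=K40: ✗
parcel=K30: ✓ → 2243
parcel=K11: ✓ → 2328
parcel=K12: ✗
parcel=K55: ✗
parcel=K38: ✓ → 2302
parcel=K86: ✗
parcel=K76: ✓ → 379
parcel=K70: ✓ → 4847
parcel=K34: ✗
parcel=K18: ✓ → 2684
parcel=K46: ✓ → 1945
parcel=K98: ✓ → 1267
parcel=K94: ✓ → 3104
length_cm_sum = 2243 + 2328 + 2302 + 379 + 4847 + 2684 + 1945 + 1267 + 3104 = 21099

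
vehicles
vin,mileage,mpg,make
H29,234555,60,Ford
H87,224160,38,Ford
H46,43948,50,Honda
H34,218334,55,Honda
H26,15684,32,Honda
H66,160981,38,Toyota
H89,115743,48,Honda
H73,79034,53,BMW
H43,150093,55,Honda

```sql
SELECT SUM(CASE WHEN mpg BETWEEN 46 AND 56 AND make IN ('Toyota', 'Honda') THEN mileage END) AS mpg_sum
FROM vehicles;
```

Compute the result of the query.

vin=H29: ✗
vin=H87: ✗
vin=H46: ✓ → 43948
vin=H34: ✓ → 218334
vin=H26: ✗
vin=H66: ✗
vin=H89: ✓ → 115743
vin=H73: ✗
vin=H43: ✓ → 150093
mpg_sum = 43948 + 218334 + 115743 + 150093 = 528118

528118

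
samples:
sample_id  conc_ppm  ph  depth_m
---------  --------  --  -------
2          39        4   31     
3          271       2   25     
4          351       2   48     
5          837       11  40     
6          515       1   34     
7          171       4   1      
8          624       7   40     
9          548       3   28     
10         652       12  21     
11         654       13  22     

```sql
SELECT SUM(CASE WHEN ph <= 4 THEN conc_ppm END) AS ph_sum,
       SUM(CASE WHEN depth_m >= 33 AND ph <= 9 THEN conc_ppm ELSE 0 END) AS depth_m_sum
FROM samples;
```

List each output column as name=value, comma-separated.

ph_sum=1895, depth_m_sum=1490

[ph_sum: ph <= 4]
sample_id=2: ✓ → 39
sample_id=3: ✓ → 271
sample_id=4: ✓ → 351
sample_id=5: ✗
sample_id=6: ✓ → 515
sample_id=7: ✓ → 171
sample_id=8: ✗
sample_id=9: ✓ → 548
sample_id=10: ✗
sample_id=11: ✗
ph_sum = 39 + 271 + 351 + 515 + 171 + 548 = 1895
—
[depth_m_sum: depth_m >= 33 AND ph <= 9]
sample_id=2: ✗
sample_id=3: ✗
sample_id=4: ✓ → 351
sample_id=5: ✗
sample_id=6: ✓ → 515
sample_id=7: ✗
sample_id=8: ✓ → 624
sample_id=9: ✗
sample_id=10: ✗
sample_id=11: ✗
depth_m_sum = 351 + 515 + 624 = 1490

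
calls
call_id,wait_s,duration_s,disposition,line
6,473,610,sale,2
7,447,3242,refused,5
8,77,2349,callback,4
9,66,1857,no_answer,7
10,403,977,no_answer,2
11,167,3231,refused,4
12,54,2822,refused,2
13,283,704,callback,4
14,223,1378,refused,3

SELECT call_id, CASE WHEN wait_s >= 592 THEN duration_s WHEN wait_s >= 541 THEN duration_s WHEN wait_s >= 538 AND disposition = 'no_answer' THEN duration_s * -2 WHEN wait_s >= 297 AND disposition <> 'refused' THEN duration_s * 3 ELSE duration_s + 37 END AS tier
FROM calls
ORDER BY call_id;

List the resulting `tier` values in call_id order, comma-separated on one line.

call_id=6: wait_s >= 297 AND disposition <> 'refused' → 1830
call_id=7: ELSE → 3279
call_id=8: ELSE → 2386
call_id=9: ELSE → 1894
call_id=10: wait_s >= 297 AND disposition <> 'refused' → 2931
call_id=11: ELSE → 3268
call_id=12: ELSE → 2859
call_id=13: ELSE → 741
call_id=14: ELSE → 1415

1830, 3279, 2386, 1894, 2931, 3268, 2859, 741, 1415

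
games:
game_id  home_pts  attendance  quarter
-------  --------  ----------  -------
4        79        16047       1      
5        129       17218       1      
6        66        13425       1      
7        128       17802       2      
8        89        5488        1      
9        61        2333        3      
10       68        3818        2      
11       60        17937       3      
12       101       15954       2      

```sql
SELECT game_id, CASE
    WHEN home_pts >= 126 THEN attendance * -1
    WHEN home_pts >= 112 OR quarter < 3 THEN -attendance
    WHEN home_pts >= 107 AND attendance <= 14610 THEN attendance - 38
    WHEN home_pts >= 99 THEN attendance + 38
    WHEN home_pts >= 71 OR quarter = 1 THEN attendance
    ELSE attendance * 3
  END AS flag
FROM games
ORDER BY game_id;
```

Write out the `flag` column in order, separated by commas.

game_id=4: home_pts >= 112 OR quarter < 3 → -16047
game_id=5: home_pts >= 126 → -17218
game_id=6: home_pts >= 112 OR quarter < 3 → -13425
game_id=7: home_pts >= 126 → -17802
game_id=8: home_pts >= 112 OR quarter < 3 → -5488
game_id=9: ELSE → 6999
game_id=10: home_pts >= 112 OR quarter < 3 → -3818
game_id=11: ELSE → 53811
game_id=12: home_pts >= 112 OR quarter < 3 → -15954

-16047, -17218, -13425, -17802, -5488, 6999, -3818, 53811, -15954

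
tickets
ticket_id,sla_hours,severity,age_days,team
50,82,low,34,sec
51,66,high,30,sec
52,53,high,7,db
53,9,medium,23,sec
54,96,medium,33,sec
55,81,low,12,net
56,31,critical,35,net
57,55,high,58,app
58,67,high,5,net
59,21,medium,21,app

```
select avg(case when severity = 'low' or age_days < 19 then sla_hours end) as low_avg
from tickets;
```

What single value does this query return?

ticket_id=50: ✓ → 82
ticket_id=51: ✗
ticket_id=52: ✓ → 53
ticket_id=53: ✗
ticket_id=54: ✗
ticket_id=55: ✓ → 81
ticket_id=56: ✗
ticket_id=57: ✗
ticket_id=58: ✓ → 67
ticket_id=59: ✗
low_avg = (82 + 53 + 81 + 67) / 4 = 70.75

70.75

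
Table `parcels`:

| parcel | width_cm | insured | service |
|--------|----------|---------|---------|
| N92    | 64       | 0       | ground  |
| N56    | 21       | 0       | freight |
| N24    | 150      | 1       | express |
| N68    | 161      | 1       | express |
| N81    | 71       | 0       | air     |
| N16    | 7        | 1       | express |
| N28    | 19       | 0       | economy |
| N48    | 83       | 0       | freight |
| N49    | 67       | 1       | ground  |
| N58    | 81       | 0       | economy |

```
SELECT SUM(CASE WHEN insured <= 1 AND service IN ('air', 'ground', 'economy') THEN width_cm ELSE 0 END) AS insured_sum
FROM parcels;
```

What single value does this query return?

302

parcel=N92: ✓ → 64
parcel=N56: ✗
parcel=N24: ✗
parcel=N68: ✗
parcel=N81: ✓ → 71
parcel=N16: ✗
parcel=N28: ✓ → 19
parcel=N48: ✗
parcel=N49: ✓ → 67
parcel=N58: ✓ → 81
insured_sum = 64 + 71 + 19 + 67 + 81 = 302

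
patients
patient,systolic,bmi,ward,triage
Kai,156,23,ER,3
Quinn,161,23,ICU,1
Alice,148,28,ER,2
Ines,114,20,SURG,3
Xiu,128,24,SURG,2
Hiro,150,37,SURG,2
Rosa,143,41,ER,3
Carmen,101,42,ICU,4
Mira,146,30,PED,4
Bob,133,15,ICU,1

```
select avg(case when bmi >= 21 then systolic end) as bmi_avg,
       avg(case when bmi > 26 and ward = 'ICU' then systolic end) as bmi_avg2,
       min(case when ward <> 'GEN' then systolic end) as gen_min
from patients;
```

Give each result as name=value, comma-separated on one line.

bmi_avg=141.625, bmi_avg2=101, gen_min=101

[bmi_avg: bmi >= 21]
patient=Kai: ✓ → 156
patient=Quinn: ✓ → 161
patient=Alice: ✓ → 148
patient=Ines: ✗
patient=Xiu: ✓ → 128
patient=Hiro: ✓ → 150
patient=Rosa: ✓ → 143
patient=Carmen: ✓ → 101
patient=Mira: ✓ → 146
patient=Bob: ✗
bmi_avg = (156 + 161 + 148 + 128 + 150 + 143 + 101 + 146) / 8 = 141.625
—
[bmi_avg2: bmi > 26 and ward = 'ICU']
patient=Kai: ✗
patient=Quinn: ✗
patient=Alice: ✗
patient=Ines: ✗
patient=Xiu: ✗
patient=Hiro: ✗
patient=Rosa: ✗
patient=Carmen: ✓ → 101
patient=Mira: ✗
patient=Bob: ✗
bmi_avg2 = 101
—
[gen_min: ward <> 'GEN']
patient=Kai: ✓ → 156
patient=Quinn: ✓ → 161
patient=Alice: ✓ → 148
patient=Ines: ✓ → 114
patient=Xiu: ✓ → 128
patient=Hiro: ✓ → 150
patient=Rosa: ✓ → 143
patient=Carmen: ✓ → 101
patient=Mira: ✓ → 146
patient=Bob: ✓ → 133
gen_min = MIN(156, 161, 148, 114, 128, 150, 143, 101, 146, 133) = 101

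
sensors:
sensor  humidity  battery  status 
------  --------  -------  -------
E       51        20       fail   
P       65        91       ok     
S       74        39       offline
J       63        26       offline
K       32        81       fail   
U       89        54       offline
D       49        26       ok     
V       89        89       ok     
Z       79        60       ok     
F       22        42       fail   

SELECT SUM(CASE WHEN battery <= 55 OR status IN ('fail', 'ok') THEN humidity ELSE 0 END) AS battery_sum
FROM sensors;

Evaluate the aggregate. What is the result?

613

sensor=E: ✓ → 51
sensor=P: ✓ → 65
sensor=S: ✓ → 74
sensor=J: ✓ → 63
sensor=K: ✓ → 32
sensor=U: ✓ → 89
sensor=D: ✓ → 49
sensor=V: ✓ → 89
sensor=Z: ✓ → 79
sensor=F: ✓ → 22
battery_sum = 51 + 65 + 74 + 63 + 32 + 89 + 49 + 89 + 79 + 22 = 613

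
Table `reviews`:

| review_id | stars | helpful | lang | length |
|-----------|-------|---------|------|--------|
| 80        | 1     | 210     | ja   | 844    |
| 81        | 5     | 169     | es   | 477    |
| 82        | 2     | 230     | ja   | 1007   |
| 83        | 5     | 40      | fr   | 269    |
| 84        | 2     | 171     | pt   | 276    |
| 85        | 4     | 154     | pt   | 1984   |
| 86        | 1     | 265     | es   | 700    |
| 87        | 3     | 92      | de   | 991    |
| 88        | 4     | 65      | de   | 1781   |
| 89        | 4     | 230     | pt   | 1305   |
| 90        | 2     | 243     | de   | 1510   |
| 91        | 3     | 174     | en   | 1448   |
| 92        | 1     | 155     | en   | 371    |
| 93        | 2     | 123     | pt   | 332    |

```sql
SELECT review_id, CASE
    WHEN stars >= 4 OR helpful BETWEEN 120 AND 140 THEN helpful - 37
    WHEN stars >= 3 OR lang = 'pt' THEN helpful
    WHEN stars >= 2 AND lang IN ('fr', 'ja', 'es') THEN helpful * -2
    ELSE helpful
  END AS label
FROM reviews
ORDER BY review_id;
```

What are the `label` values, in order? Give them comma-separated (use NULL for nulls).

210, 132, -460, 3, 171, 117, 265, 92, 28, 193, 243, 174, 155, 86

review_id=80: ELSE → 210
review_id=81: stars >= 4 OR helpful BETWEEN 120 AND 140 → 132
review_id=82: stars >= 2 AND lang IN ('fr', 'ja', 'es') → -460
review_id=83: stars >= 4 OR helpful BETWEEN 120 AND 140 → 3
review_id=84: stars >= 3 OR lang = 'pt' → 171
review_id=85: stars >= 4 OR helpful BETWEEN 120 AND 140 → 117
review_id=86: ELSE → 265
review_id=87: stars >= 3 OR lang = 'pt' → 92
review_id=88: stars >= 4 OR helpful BETWEEN 120 AND 140 → 28
review_id=89: stars >= 4 OR helpful BETWEEN 120 AND 140 → 193
review_id=90: ELSE → 243
review_id=91: stars >= 3 OR lang = 'pt' → 174
review_id=92: ELSE → 155
review_id=93: stars >= 4 OR helpful BETWEEN 120 AND 140 → 86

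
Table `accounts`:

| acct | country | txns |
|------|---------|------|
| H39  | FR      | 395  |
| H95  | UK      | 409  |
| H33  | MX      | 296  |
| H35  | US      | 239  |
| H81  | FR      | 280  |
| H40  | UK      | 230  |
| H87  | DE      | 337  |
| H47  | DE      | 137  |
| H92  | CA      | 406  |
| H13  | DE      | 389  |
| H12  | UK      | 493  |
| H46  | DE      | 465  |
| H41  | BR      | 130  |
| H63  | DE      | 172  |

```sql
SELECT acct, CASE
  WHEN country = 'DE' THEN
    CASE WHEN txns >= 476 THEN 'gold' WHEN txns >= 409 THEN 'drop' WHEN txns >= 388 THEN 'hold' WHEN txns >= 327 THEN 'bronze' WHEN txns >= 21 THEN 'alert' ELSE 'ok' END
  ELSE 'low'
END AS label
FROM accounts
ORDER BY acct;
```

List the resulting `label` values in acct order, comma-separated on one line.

acct=H12: country='UK' → outer ELSE → low
acct=H13: country='DE' → inner[txns >= 388] → hold
acct=H33: country='MX' → outer ELSE → low
acct=H35: country='US' → outer ELSE → low
acct=H39: country='FR' → outer ELSE → low
acct=H40: country='UK' → outer ELSE → low
acct=H41: country='BR' → outer ELSE → low
acct=H46: country='DE' → inner[txns >= 409] → drop
acct=H47: country='DE' → inner[txns >= 21] → alert
acct=H63: country='DE' → inner[txns >= 21] → alert
acct=H81: country='FR' → outer ELSE → low
acct=H87: country='DE' → inner[txns >= 327] → bronze
acct=H92: country='CA' → outer ELSE → low
acct=H95: country='UK' → outer ELSE → low

low, hold, low, low, low, low, low, drop, alert, alert, low, bronze, low, low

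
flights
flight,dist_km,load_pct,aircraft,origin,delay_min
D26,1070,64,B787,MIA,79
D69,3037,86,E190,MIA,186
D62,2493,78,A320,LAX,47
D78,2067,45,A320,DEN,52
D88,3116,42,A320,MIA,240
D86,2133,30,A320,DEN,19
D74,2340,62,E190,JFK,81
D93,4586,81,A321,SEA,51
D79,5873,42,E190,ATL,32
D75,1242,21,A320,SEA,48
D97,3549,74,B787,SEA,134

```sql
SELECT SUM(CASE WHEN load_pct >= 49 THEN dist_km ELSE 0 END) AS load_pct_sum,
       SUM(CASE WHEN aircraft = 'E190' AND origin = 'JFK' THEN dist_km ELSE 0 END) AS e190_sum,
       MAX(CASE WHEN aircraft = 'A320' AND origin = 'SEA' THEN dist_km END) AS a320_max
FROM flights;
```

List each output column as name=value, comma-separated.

load_pct_sum=17075, e190_sum=2340, a320_max=1242

[load_pct_sum: load_pct >= 49]
flight=D26: ✓ → 1070
flight=D69: ✓ → 3037
flight=D62: ✓ → 2493
flight=D78: ✗
flight=D88: ✗
flight=D86: ✗
flight=D74: ✓ → 2340
flight=D93: ✓ → 4586
flight=D79: ✗
flight=D75: ✗
flight=D97: ✓ → 3549
load_pct_sum = 1070 + 3037 + 2493 + 2340 + 4586 + 3549 = 17075
—
[e190_sum: aircraft = 'E190' AND origin = 'JFK']
flight=D26: ✗
flight=D69: ✗
flight=D62: ✗
flight=D78: ✗
flight=D88: ✗
flight=D86: ✗
flight=D74: ✓ → 2340
flight=D93: ✗
flight=D79: ✗
flight=D75: ✗
flight=D97: ✗
e190_sum = 2340
—
[a320_max: aircraft = 'A320' AND origin = 'SEA']
flight=D26: ✗
flight=D69: ✗
flight=D62: ✗
flight=D78: ✗
flight=D88: ✗
flight=D86: ✗
flight=D74: ✗
flight=D93: ✗
flight=D79: ✗
flight=D75: ✓ → 1242
flight=D97: ✗
a320_max = MAX(1242) = 1242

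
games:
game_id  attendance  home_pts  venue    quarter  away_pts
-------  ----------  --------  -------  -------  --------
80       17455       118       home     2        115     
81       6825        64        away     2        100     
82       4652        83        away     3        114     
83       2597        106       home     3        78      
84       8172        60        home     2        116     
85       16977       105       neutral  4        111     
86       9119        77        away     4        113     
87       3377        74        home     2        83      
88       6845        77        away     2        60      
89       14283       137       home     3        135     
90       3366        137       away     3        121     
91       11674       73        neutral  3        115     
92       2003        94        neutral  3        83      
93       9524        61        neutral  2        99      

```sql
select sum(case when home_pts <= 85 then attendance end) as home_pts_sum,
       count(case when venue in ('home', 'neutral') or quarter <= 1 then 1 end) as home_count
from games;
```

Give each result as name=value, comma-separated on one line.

home_pts_sum=60188, home_count=9

[home_pts_sum: home_pts <= 85]
game_id=80: ✗
game_id=81: ✓ → 6825
game_id=82: ✓ → 4652
game_id=83: ✗
game_id=84: ✓ → 8172
game_id=85: ✗
game_id=86: ✓ → 9119
game_id=87: ✓ → 3377
game_id=88: ✓ → 6845
game_id=89: ✗
game_id=90: ✗
game_id=91: ✓ → 11674
game_id=92: ✗
game_id=93: ✓ → 9524
home_pts_sum = 6825 + 4652 + 8172 + 9119 + 3377 + 6845 + 11674 + 9524 = 60188
—
[home_count: venue in ('home', 'neutral') or quarter <= 1]
game_id=80: ✓ → 1
game_id=81: ✗
game_id=82: ✗
game_id=83: ✓ → 1
game_id=84: ✓ → 1
game_id=85: ✓ → 1
game_id=86: ✗
game_id=87: ✓ → 1
game_id=88: ✗
game_id=89: ✓ → 1
game_id=90: ✗
game_id=91: ✓ → 1
game_id=92: ✓ → 1
game_id=93: ✓ → 1
home_count = COUNT(1, 1, 1, 1, 1, 1, 1, 1, 1) = 9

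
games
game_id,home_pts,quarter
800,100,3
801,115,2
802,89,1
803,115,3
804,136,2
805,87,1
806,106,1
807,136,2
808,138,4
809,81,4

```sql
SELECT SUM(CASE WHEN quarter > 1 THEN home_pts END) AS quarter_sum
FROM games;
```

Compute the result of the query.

821

game_id=800: ✓ → 100
game_id=801: ✓ → 115
game_id=802: ✗
game_id=803: ✓ → 115
game_id=804: ✓ → 136
game_id=805: ✗
game_id=806: ✗
game_id=807: ✓ → 136
game_id=808: ✓ → 138
game_id=809: ✓ → 81
quarter_sum = 100 + 115 + 115 + 136 + 136 + 138 + 81 = 821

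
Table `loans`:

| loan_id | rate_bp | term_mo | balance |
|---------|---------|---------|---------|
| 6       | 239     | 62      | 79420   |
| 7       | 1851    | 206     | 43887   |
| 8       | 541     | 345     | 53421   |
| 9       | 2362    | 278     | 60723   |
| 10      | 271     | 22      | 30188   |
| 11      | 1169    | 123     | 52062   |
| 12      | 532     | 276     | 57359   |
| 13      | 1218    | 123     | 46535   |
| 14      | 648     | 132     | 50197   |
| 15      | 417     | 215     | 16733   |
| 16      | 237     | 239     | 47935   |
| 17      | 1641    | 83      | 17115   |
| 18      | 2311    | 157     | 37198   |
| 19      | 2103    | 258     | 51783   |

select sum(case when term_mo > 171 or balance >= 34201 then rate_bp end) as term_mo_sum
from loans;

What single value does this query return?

loan_id=6: ✓ → 239
loan_id=7: ✓ → 1851
loan_id=8: ✓ → 541
loan_id=9: ✓ → 2362
loan_id=10: ✗
loan_id=11: ✓ → 1169
loan_id=12: ✓ → 532
loan_id=13: ✓ → 1218
loan_id=14: ✓ → 648
loan_id=15: ✓ → 417
loan_id=16: ✓ → 237
loan_id=17: ✗
loan_id=18: ✓ → 2311
loan_id=19: ✓ → 2103
term_mo_sum = 239 + 1851 + 541 + 2362 + 1169 + 532 + 1218 + 648 + 417 + 237 + 2311 + 2103 = 13628

13628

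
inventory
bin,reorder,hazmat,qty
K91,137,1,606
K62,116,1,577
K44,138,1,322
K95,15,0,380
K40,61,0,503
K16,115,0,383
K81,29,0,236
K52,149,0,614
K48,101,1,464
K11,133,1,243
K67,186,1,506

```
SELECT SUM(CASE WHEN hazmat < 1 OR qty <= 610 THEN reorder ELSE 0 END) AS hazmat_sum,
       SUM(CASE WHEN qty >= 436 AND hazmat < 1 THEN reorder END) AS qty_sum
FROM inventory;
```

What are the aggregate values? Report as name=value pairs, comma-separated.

[hazmat_sum: hazmat < 1 OR qty <= 610]
bin=K91: ✓ → 137
bin=K62: ✓ → 116
bin=K44: ✓ → 138
bin=K95: ✓ → 15
bin=K40: ✓ → 61
bin=K16: ✓ → 115
bin=K81: ✓ → 29
bin=K52: ✓ → 149
bin=K48: ✓ → 101
bin=K11: ✓ → 133
bin=K67: ✓ → 186
hazmat_sum = 137 + 116 + 138 + 15 + 61 + 115 + 29 + 149 + 101 + 133 + 186 = 1180
—
[qty_sum: qty >= 436 AND hazmat < 1]
bin=K91: ✗
bin=K62: ✗
bin=K44: ✗
bin=K95: ✗
bin=K40: ✓ → 61
bin=K16: ✗
bin=K81: ✗
bin=K52: ✓ → 149
bin=K48: ✗
bin=K11: ✗
bin=K67: ✗
qty_sum = 61 + 149 = 210

hazmat_sum=1180, qty_sum=210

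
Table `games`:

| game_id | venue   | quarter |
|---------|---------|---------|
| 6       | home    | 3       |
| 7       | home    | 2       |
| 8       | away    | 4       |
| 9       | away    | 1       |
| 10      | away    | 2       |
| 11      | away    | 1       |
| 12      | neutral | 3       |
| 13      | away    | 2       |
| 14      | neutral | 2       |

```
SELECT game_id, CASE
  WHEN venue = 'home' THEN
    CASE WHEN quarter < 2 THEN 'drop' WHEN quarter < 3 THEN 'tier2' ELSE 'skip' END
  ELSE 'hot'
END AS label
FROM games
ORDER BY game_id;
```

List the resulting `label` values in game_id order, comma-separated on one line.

game_id=6: venue='home' → inner[ELSE] → skip
game_id=7: venue='home' → inner[quarter < 3] → tier2
game_id=8: venue='away' → outer ELSE → hot
game_id=9: venue='away' → outer ELSE → hot
game_id=10: venue='away' → outer ELSE → hot
game_id=11: venue='away' → outer ELSE → hot
game_id=12: venue='neutral' → outer ELSE → hot
game_id=13: venue='away' → outer ELSE → hot
game_id=14: venue='neutral' → outer ELSE → hot

skip, tier2, hot, hot, hot, hot, hot, hot, hot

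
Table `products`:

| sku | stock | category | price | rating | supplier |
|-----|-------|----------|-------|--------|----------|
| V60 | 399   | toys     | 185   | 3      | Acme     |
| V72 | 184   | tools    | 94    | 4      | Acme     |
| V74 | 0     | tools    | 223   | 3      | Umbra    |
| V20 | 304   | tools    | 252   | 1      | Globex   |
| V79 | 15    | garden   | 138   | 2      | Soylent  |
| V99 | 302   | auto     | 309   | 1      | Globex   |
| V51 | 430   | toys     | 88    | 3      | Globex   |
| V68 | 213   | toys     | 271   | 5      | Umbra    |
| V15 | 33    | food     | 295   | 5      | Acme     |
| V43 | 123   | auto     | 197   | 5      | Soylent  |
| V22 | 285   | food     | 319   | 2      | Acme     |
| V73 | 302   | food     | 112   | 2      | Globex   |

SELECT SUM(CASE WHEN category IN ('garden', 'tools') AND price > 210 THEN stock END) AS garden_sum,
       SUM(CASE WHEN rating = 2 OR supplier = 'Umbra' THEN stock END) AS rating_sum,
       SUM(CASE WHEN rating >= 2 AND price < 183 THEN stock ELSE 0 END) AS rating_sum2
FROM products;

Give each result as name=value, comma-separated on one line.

[garden_sum: category IN ('garden', 'tools') AND price > 210]
sku=V60: ✗
sku=V72: ✗
sku=V74: ✓ → 0
sku=V20: ✓ → 304
sku=V79: ✗
sku=V99: ✗
sku=V51: ✗
sku=V68: ✗
sku=V15: ✗
sku=V43: ✗
sku=V22: ✗
sku=V73: ✗
garden_sum = 304
—
[rating_sum: rating = 2 OR supplier = 'Umbra']
sku=V60: ✗
sku=V72: ✗
sku=V74: ✓ → 0
sku=V20: ✗
sku=V79: ✓ → 15
sku=V99: ✗
sku=V51: ✗
sku=V68: ✓ → 213
sku=V15: ✗
sku=V43: ✗
sku=V22: ✓ → 285
sku=V73: ✓ → 302
rating_sum = 15 + 213 + 285 + 302 = 815
—
[rating_sum2: rating >= 2 AND price < 183]
sku=V60: ✗
sku=V72: ✓ → 184
sku=V74: ✗
sku=V20: ✗
sku=V79: ✓ → 15
sku=V99: ✗
sku=V51: ✓ → 430
sku=V68: ✗
sku=V15: ✗
sku=V43: ✗
sku=V22: ✗
sku=V73: ✓ → 302
rating_sum2 = 184 + 15 + 430 + 302 = 931

garden_sum=304, rating_sum=815, rating_sum2=931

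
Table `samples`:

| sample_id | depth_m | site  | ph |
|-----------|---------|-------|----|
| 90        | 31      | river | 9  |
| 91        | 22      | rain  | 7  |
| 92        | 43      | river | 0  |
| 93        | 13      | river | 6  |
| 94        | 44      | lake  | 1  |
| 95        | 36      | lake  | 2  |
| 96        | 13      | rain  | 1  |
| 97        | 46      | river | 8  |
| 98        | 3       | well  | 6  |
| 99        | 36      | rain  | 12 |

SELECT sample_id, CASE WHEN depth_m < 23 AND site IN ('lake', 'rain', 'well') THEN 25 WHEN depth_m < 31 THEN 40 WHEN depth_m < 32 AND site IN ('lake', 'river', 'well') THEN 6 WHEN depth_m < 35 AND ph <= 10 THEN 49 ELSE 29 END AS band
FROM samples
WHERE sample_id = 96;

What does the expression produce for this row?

sample_id = 96: depth_m=13, site=rain, ph=1.
depth_m < 23 AND site IN ('lake', 'rain', 'well') → true → 25

25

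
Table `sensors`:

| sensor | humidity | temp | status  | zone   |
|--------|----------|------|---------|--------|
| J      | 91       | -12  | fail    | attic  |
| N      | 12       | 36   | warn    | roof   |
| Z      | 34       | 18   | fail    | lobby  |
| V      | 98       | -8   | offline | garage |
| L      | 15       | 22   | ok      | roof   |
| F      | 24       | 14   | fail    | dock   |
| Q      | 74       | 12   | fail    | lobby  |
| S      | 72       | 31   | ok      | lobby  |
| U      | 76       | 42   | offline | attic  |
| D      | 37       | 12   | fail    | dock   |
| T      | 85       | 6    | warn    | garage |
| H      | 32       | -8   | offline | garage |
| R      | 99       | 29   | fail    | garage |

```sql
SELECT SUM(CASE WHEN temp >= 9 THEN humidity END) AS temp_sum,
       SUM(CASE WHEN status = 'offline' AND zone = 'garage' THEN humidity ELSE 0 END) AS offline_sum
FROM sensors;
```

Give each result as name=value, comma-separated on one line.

temp_sum=443, offline_sum=130

[temp_sum: temp >= 9]
sensor=J: ✗
sensor=N: ✓ → 12
sensor=Z: ✓ → 34
sensor=V: ✗
sensor=L: ✓ → 15
sensor=F: ✓ → 24
sensor=Q: ✓ → 74
sensor=S: ✓ → 72
sensor=U: ✓ → 76
sensor=D: ✓ → 37
sensor=T: ✗
sensor=H: ✗
sensor=R: ✓ → 99
temp_sum = 12 + 34 + 15 + 24 + 74 + 72 + 76 + 37 + 99 = 443
—
[offline_sum: status = 'offline' AND zone = 'garage']
sensor=J: ✗
sensor=N: ✗
sensor=Z: ✗
sensor=V: ✓ → 98
sensor=L: ✗
sensor=F: ✗
sensor=Q: ✗
sensor=S: ✗
sensor=U: ✗
sensor=D: ✗
sensor=T: ✗
sensor=H: ✓ → 32
sensor=R: ✗
offline_sum = 98 + 32 = 130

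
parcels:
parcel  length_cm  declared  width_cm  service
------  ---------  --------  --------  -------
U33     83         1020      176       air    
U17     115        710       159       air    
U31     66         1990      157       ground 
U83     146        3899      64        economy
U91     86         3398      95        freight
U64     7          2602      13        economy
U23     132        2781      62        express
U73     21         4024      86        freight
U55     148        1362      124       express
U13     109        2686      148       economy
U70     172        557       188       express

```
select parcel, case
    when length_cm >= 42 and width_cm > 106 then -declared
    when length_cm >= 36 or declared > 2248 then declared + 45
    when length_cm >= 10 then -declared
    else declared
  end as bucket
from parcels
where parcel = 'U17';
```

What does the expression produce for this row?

-710

parcel = U17: length_cm=115, declared=710, width_cm=159, service=air.
length_cm >= 42 and width_cm > 106 → true → -710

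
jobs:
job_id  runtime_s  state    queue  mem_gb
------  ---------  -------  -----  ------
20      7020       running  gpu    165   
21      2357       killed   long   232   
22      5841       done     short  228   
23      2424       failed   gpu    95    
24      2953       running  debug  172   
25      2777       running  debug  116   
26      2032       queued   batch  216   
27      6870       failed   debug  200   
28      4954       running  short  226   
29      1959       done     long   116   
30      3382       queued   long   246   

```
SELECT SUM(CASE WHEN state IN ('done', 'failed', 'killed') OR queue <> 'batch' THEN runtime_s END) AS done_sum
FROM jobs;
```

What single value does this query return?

40537

job_id=20: ✓ → 7020
job_id=21: ✓ → 2357
job_id=22: ✓ → 5841
job_id=23: ✓ → 2424
job_id=24: ✓ → 2953
job_id=25: ✓ → 2777
job_id=26: ✗
job_id=27: ✓ → 6870
job_id=28: ✓ → 4954
job_id=29: ✓ → 1959
job_id=30: ✓ → 3382
done_sum = 7020 + 2357 + 5841 + 2424 + 2953 + 2777 + 6870 + 4954 + 1959 + 3382 = 40537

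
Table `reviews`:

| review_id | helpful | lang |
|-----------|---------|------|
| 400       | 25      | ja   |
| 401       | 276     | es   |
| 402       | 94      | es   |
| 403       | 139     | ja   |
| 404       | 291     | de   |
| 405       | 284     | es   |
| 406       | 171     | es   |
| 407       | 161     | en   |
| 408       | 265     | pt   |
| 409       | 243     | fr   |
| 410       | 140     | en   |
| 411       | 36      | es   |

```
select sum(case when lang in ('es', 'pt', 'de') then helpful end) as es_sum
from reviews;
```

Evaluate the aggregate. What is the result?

1417

review_id=400: ✗
review_id=401: ✓ → 276
review_id=402: ✓ → 94
review_id=403: ✗
review_id=404: ✓ → 291
review_id=405: ✓ → 284
review_id=406: ✓ → 171
review_id=407: ✗
review_id=408: ✓ → 265
review_id=409: ✗
review_id=410: ✗
review_id=411: ✓ → 36
es_sum = 276 + 94 + 291 + 284 + 171 + 265 + 36 = 1417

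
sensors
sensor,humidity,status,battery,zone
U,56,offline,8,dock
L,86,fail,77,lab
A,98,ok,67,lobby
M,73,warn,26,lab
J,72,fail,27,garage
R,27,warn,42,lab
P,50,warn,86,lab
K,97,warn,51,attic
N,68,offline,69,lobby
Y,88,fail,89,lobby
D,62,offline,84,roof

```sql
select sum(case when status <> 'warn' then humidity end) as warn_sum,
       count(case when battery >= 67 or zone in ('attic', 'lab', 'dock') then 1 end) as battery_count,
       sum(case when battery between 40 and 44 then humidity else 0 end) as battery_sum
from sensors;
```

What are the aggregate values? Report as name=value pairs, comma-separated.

warn_sum=530, battery_count=10, battery_sum=27

[warn_sum: status <> 'warn']
sensor=U: ✓ → 56
sensor=L: ✓ → 86
sensor=A: ✓ → 98
sensor=M: ✗
sensor=J: ✓ → 72
sensor=R: ✗
sensor=P: ✗
sensor=K: ✗
sensor=N: ✓ → 68
sensor=Y: ✓ → 88
sensor=D: ✓ → 62
warn_sum = 56 + 86 + 98 + 72 + 68 + 88 + 62 = 530
—
[battery_count: battery >= 67 or zone in ('attic', 'lab', 'dock')]
sensor=U: ✓ → 1
sensor=L: ✓ → 1
sensor=A: ✓ → 1
sensor=M: ✓ → 1
sensor=J: ✗
sensor=R: ✓ → 1
sensor=P: ✓ → 1
sensor=K: ✓ → 1
sensor=N: ✓ → 1
sensor=Y: ✓ → 1
sensor=D: ✓ → 1
battery_count = COUNT(1, 1, 1, 1, 1, 1, 1, 1, 1, 1) = 10
—
[battery_sum: battery between 40 and 44]
sensor=U: ✗
sensor=L: ✗
sensor=A: ✗
sensor=M: ✗
sensor=J: ✗
sensor=R: ✓ → 27
sensor=P: ✗
sensor=K: ✗
sensor=N: ✗
sensor=Y: ✗
sensor=D: ✗
battery_sum = 27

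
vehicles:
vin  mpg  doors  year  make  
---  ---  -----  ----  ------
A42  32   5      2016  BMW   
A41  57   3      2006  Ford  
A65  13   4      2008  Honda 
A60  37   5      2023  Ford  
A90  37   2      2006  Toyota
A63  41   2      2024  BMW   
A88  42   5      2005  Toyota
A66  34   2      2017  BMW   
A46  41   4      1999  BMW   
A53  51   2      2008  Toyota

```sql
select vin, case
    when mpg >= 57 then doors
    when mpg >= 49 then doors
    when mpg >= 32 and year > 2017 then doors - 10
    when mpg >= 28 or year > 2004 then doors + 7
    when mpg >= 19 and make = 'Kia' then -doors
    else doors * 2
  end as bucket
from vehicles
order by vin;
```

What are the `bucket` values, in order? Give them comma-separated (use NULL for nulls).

vin=A41: mpg >= 57 → 3
vin=A42: mpg >= 28 or year > 2004 → 12
vin=A46: mpg >= 28 or year > 2004 → 11
vin=A53: mpg >= 49 → 2
vin=A60: mpg >= 32 and year > 2017 → -5
vin=A63: mpg >= 32 and year > 2017 → -8
vin=A65: mpg >= 28 or year > 2004 → 11
vin=A66: mpg >= 28 or year > 2004 → 9
vin=A88: mpg >= 28 or year > 2004 → 12
vin=A90: mpg >= 28 or year > 2004 → 9

3, 12, 11, 2, -5, -8, 11, 9, 12, 9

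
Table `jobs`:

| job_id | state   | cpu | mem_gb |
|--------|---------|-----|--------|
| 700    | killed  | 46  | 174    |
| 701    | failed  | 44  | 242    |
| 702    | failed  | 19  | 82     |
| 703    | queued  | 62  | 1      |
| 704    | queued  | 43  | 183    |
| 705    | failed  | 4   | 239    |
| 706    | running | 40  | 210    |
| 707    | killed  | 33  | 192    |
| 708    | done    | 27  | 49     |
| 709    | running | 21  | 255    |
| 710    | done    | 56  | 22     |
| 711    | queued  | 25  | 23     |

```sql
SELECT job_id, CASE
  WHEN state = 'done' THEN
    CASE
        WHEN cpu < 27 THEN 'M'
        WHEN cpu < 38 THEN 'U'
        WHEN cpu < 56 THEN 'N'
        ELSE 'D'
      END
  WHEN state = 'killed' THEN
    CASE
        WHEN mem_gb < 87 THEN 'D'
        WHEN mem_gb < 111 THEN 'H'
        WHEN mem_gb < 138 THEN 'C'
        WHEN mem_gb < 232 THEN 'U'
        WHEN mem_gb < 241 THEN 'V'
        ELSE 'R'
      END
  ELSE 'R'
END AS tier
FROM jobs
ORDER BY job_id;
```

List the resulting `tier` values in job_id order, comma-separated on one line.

U, R, R, R, R, R, R, U, U, R, D, R

job_id=700: state='killed' → inner[mem_gb < 232] → U
job_id=701: state='failed' → outer ELSE → R
job_id=702: state='failed' → outer ELSE → R
job_id=703: state='queued' → outer ELSE → R
job_id=704: state='queued' → outer ELSE → R
job_id=705: state='failed' → outer ELSE → R
job_id=706: state='running' → outer ELSE → R
job_id=707: state='killed' → inner[mem_gb < 232] → U
job_id=708: state='done' → inner[cpu < 38] → U
job_id=709: state='running' → outer ELSE → R
job_id=710: state='done' → inner[ELSE] → D
job_id=711: state='queued' → outer ELSE → R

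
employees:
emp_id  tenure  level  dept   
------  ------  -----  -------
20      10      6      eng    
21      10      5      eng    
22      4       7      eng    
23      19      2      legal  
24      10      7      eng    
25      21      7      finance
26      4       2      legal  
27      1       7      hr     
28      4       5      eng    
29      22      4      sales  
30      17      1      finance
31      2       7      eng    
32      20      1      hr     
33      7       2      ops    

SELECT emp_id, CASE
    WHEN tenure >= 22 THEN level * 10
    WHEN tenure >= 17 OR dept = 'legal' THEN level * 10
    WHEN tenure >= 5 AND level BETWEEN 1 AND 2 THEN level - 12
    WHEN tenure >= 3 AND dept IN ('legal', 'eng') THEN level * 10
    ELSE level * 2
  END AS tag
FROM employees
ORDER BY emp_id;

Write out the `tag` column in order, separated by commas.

emp_id=20: tenure >= 3 AND dept IN ('legal', 'eng') → 60
emp_id=21: tenure >= 3 AND dept IN ('legal', 'eng') → 50
emp_id=22: tenure >= 3 AND dept IN ('legal', 'eng') → 70
emp_id=23: tenure >= 17 OR dept = 'legal' → 20
emp_id=24: tenure >= 3 AND dept IN ('legal', 'eng') → 70
emp_id=25: tenure >= 17 OR dept = 'legal' → 70
emp_id=26: tenure >= 17 OR dept = 'legal' → 20
emp_id=27: ELSE → 14
emp_id=28: tenure >= 3 AND dept IN ('legal', 'eng') → 50
emp_id=29: tenure >= 22 → 40
emp_id=30: tenure >= 17 OR dept = 'legal' → 10
emp_id=31: ELSE → 14
emp_id=32: tenure >= 17 OR dept = 'legal' → 10
emp_id=33: tenure >= 5 AND level BETWEEN 1 AND 2 → -10

60, 50, 70, 20, 70, 70, 20, 14, 50, 40, 10, 14, 10, -10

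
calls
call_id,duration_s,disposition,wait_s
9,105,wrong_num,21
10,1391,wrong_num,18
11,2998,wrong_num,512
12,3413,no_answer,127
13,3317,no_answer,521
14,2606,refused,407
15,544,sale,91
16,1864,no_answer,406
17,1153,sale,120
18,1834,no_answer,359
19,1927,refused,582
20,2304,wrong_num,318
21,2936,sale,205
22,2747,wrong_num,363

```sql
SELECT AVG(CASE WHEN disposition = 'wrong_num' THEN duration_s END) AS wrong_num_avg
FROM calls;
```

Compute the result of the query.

1909

call_id=9: ✓ → 105
call_id=10: ✓ → 1391
call_id=11: ✓ → 2998
call_id=12: ✗
call_id=13: ✗
call_id=14: ✗
call_id=15: ✗
call_id=16: ✗
call_id=17: ✗
call_id=18: ✗
call_id=19: ✗
call_id=20: ✓ → 2304
call_id=21: ✗
call_id=22: ✓ → 2747
wrong_num_avg = (105 + 1391 + 2998 + 2304 + 2747) / 5 = 1909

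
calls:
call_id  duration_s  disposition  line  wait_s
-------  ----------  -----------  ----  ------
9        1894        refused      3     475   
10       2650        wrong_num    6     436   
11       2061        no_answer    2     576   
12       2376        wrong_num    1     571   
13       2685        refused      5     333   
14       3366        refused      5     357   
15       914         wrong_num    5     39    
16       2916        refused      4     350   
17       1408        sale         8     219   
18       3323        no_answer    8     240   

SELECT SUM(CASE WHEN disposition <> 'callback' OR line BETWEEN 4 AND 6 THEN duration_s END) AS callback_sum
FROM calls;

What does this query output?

23593

call_id=9: ✓ → 1894
call_id=10: ✓ → 2650
call_id=11: ✓ → 2061
call_id=12: ✓ → 2376
call_id=13: ✓ → 2685
call_id=14: ✓ → 3366
call_id=15: ✓ → 914
call_id=16: ✓ → 2916
call_id=17: ✓ → 1408
call_id=18: ✓ → 3323
callback_sum = 1894 + 2650 + 2061 + 2376 + 2685 + 3366 + 914 + 2916 + 1408 + 3323 = 23593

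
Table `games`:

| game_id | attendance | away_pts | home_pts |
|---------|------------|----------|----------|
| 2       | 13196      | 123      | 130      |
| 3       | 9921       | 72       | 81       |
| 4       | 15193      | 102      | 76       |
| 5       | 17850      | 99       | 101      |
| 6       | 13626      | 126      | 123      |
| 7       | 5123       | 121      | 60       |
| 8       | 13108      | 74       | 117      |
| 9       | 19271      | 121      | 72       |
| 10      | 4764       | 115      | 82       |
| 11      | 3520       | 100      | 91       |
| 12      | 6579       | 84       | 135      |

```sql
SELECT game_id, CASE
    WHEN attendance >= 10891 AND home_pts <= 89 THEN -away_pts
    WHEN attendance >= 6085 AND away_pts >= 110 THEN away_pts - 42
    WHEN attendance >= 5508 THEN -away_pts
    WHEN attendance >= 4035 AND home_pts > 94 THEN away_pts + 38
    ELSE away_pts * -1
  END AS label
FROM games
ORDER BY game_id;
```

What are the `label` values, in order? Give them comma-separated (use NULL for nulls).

81, -72, -102, -99, 84, -121, -74, -121, -115, -100, -84

game_id=2: attendance >= 6085 AND away_pts >= 110 → 81
game_id=3: attendance >= 5508 → -72
game_id=4: attendance >= 10891 AND home_pts <= 89 → -102
game_id=5: attendance >= 5508 → -99
game_id=6: attendance >= 6085 AND away_pts >= 110 → 84
game_id=7: ELSE → -121
game_id=8: attendance >= 5508 → -74
game_id=9: attendance >= 10891 AND home_pts <= 89 → -121
game_id=10: ELSE → -115
game_id=11: ELSE → -100
game_id=12: attendance >= 5508 → -84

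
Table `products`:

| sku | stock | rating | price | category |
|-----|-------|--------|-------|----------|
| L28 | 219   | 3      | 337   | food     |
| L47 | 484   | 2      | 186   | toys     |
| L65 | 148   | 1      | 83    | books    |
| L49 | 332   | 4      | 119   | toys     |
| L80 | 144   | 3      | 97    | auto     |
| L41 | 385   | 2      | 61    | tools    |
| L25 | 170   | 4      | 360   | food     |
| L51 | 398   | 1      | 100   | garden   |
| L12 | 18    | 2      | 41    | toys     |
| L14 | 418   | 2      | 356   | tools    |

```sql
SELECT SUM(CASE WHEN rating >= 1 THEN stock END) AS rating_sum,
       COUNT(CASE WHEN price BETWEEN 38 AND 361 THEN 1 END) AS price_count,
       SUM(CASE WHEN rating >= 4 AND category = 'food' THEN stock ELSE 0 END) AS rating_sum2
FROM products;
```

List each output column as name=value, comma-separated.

rating_sum=2716, price_count=10, rating_sum2=170

[rating_sum: rating >= 1]
sku=L28: ✓ → 219
sku=L47: ✓ → 484
sku=L65: ✓ → 148
sku=L49: ✓ → 332
sku=L80: ✓ → 144
sku=L41: ✓ → 385
sku=L25: ✓ → 170
sku=L51: ✓ → 398
sku=L12: ✓ → 18
sku=L14: ✓ → 418
rating_sum = 219 + 484 + 148 + 332 + 144 + 385 + 170 + 398 + 18 + 418 = 2716
—
[price_count: price BETWEEN 38 AND 361]
sku=L28: ✓ → 1
sku=L47: ✓ → 1
sku=L65: ✓ → 1
sku=L49: ✓ → 1
sku=L80: ✓ → 1
sku=L41: ✓ → 1
sku=L25: ✓ → 1
sku=L51: ✓ → 1
sku=L12: ✓ → 1
sku=L14: ✓ → 1
price_count = COUNT(1, 1, 1, 1, 1, 1, 1, 1, 1, 1) = 10
—
[rating_sum2: rating >= 4 AND category = 'food']
sku=L28: ✗
sku=L47: ✗
sku=L65: ✗
sku=L49: ✗
sku=L80: ✗
sku=L41: ✗
sku=L25: ✓ → 170
sku=L51: ✗
sku=L12: ✗
sku=L14: ✗
rating_sum2 = 170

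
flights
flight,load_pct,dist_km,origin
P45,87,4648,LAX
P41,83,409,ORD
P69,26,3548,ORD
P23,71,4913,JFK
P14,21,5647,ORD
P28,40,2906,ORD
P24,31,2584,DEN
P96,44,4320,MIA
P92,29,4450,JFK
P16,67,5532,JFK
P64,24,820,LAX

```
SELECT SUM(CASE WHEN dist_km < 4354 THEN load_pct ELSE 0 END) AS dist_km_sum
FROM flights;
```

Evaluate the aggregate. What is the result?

flight=P45: ✗
flight=P41: ✓ → 83
flight=P69: ✓ → 26
flight=P23: ✗
flight=P14: ✗
flight=P28: ✓ → 40
flight=P24: ✓ → 31
flight=P96: ✓ → 44
flight=P92: ✗
flight=P16: ✗
flight=P64: ✓ → 24
dist_km_sum = 83 + 26 + 40 + 31 + 44 + 24 = 248

248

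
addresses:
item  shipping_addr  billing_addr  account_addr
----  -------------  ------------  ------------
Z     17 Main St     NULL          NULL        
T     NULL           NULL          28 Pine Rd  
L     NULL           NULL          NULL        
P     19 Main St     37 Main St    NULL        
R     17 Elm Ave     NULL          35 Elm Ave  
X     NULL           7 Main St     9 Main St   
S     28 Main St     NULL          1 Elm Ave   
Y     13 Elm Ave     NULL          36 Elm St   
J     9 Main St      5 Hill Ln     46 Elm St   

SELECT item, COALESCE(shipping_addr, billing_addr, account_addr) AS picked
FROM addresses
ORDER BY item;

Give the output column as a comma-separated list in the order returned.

item=J: shipping_addr=9 Main St → 9 Main St
item=L: shipping_addr=NULL, billing_addr=NULL, account_addr=NULL (all NULL) → NULL
item=P: shipping_addr=19 Main St → 19 Main St
item=R: shipping_addr=17 Elm Ave → 17 Elm Ave
item=S: shipping_addr=28 Main St → 28 Main St
item=T: shipping_addr=NULL, billing_addr=NULL, account_addr=28 Pine Rd → 28 Pine Rd
item=X: shipping_addr=NULL, billing_addr=7 Main St → 7 Main St
item=Y: shipping_addr=13 Elm Ave → 13 Elm Ave
item=Z: shipping_addr=17 Main St → 17 Main St

9 Main St, NULL, 19 Main St, 17 Elm Ave, 28 Main St, 28 Pine Rd, 7 Main St, 13 Elm Ave, 17 Main St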